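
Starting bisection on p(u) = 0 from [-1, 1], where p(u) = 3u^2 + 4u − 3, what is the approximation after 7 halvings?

0.546875

midpoint 0: p = -3 < 0 → [0, 1]
midpoint 0.5: p = -0.25 < 0 → [0.5, 1]
midpoint 0.75: p = 1.6875 > 0 → [0.5, 0.75]
midpoint 0.625: p = 0.6719 > 0 → [0.5, 0.625]
midpoint 0.5625: p = 0.1992 > 0 → [0.5, 0.5625]
midpoint 0.53125: p = -0.0283 < 0 → [0.53125, 0.5625]
midpoint 0.546875: p = 0.0847 > 0 → [0.53125, 0.546875]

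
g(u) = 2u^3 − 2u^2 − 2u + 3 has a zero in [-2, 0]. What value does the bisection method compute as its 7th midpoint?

m = -1, g(m) = 1 (+); new bracket [-2, -1]
m = -1.5, g(m) = -5.25 (−); new bracket [-1.5, -1]
m = -1.25, g(m) = -1.53125 (−); new bracket [-1.25, -1]
m = -1.125, g(m) = -0.1289 (−); new bracket [-1.125, -1]
m = -1.0625, g(m) = 0.4683 (+); new bracket [-1.125, -1.0625]
m = -1.09375, g(m) = 0.178 (+); new bracket [-1.125, -1.09375]
m = -1.109375, g(m) = 0.0267 (+); new bracket [-1.125, -1.109375]

-1.109375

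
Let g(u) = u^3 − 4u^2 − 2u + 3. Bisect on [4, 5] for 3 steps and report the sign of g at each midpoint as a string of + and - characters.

+-+

u = 4.5 gives g = 4.125, positive; keep [4, 4.5]
u = 4.25 gives g = -0.984375, negative; keep [4.25, 4.5]
u = 4.375 gives g = 1.427734, positive; keep [4.25, 4.375]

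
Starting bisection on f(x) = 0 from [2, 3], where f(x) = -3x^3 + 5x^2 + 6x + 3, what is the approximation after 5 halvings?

2.59375

x = 2.5 gives f = 2.375, positive; keep [2.5, 3]
x = 2.75 gives f = -5.078125, negative; keep [2.5, 2.75]
x = 2.625 gives f = -1.060547, negative; keep [2.5, 2.625]
x = 2.5625 gives f = 0.7278, positive; keep [2.5625, 2.625]
x = 2.59375 gives f = -0.1485, negative; keep [2.5625, 2.59375]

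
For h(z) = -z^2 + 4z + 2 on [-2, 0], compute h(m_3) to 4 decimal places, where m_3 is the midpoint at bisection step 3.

0.9375

m = -1, h(m) = -3 (−); new bracket [-1, 0]
m = -0.5, h(m) = -0.25 (−); new bracket [-0.5, 0]
m = -0.25, h(m) = 0.9375 (+); new bracket [-0.5, -0.25]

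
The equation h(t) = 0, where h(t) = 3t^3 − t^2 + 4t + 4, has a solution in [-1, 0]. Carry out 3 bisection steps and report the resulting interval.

[-0.75, -0.625]

midpoint -0.5: h = 1.375 > 0 → [-1, -0.5]
midpoint -0.75: h = -0.828125 < 0 → [-0.75, -0.5]
midpoint -0.625: h = 0.376953 > 0 → [-0.75, -0.625]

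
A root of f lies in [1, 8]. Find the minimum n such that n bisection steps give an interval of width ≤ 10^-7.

Width after n steps is 7/2^n. Need 2^n ≥ 7/10^-7 = 70000000.
2^26 = 67108864 < 70000000 ≤ 2^27 = 134217728, so n = 27.

27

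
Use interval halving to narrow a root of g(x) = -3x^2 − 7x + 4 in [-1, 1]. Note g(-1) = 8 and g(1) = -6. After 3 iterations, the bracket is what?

[0.25, 0.5]

x = 0 gives g = 4, positive; keep [0, 1]
x = 0.5 gives g = -0.25, negative; keep [0, 0.5]
x = 0.25 gives g = 2.0625, positive; keep [0.25, 0.5]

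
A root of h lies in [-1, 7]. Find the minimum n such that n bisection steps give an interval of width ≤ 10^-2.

Width after n steps is 8/2^n. Need 2^n ≥ 8/10^-2 = 800.
2^9 = 512 < 800 ≤ 2^10 = 1024, so n = 10.

10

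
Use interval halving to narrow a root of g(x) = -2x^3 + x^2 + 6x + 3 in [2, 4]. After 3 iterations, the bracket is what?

[2, 2.25]

g(3) = -24 < 0, so the root lies in [2, 3]
g(2.5) = -7 < 0, so the root lies in [2, 2.5]
g(2.25) = -1.21875 < 0, so the root lies in [2, 2.25]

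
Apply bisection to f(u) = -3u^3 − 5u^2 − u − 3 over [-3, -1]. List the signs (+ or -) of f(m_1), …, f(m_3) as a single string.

+--

m = -2, f(m) = 3 (+); new bracket [-2, -1]
m = -1.5, f(m) = -2.625 (−); new bracket [-2, -1.5]
m = -1.75, f(m) = -0.484375 (−); new bracket [-2, -1.75]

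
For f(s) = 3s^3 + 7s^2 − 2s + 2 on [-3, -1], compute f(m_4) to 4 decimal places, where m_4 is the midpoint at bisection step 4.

1.2207

s = -2 gives f = 10, positive; keep [-3, -2]
s = -2.5 gives f = 3.875, positive; keep [-3, -2.5]
s = -2.75 gives f = -1.953125, negative; keep [-2.75, -2.5]
s = -2.625 gives f = 1.2207, positive; keep [-2.75, -2.625]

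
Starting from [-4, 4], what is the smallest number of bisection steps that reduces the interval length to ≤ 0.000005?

21

Width after n steps is 8/2^n. Need 2^n ≥ 8/0.000005 = 1600000.
2^20 = 1048576 < 1600000 ≤ 2^21 = 2097152, so n = 21.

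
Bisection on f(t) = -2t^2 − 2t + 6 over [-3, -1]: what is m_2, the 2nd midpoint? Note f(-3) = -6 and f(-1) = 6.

-2.5

m = -2, f(m) = 2 (+); new bracket [-3, -2]
m = -2.5, f(m) = -1.5 (−); new bracket [-2.5, -2]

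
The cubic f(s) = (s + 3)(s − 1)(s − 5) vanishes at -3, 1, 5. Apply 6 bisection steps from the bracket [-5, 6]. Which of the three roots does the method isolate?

-3

m = 0.5, f(m) = 7.875 (+); new bracket [-5, 0.5]
m = -2.25, f(m) = 17.671875 (+); new bracket [-5, -2.25]
m = -3.625, f(m) = -24.931641 (−); new bracket [-3.625, -2.25]
m = -2.9375, f(m) = 1.9534 (+); new bracket [-3.625, -2.9375]
m = -3.28125, f(m) = -9.9715 (−); new bracket [-3.28125, -2.9375]
m = -3.109375, f(m) = -3.6449 (−); new bracket [-3.109375, -2.9375]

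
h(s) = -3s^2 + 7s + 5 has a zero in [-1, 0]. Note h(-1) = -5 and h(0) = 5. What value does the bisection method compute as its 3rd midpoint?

-0.625

m = -0.5, h(m) = 0.75 (+); new bracket [-1, -0.5]
m = -0.75, h(m) = -1.9375 (−); new bracket [-0.75, -0.5]
m = -0.625, h(m) = -0.546875 (−); new bracket [-0.625, -0.5]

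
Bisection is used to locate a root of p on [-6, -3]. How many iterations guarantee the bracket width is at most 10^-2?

9

Width after n steps is 3/2^n. Need 2^n ≥ 3/10^-2 = 300.
2^8 = 256 < 300 ≤ 2^9 = 512, so n = 9.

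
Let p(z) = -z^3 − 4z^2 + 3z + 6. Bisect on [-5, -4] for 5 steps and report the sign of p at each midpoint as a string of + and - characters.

p(-4.5) = 2.625 > 0, so the root lies in [-4.5, -4]
p(-4.25) = -2.234375 < 0, so the root lies in [-4.5, -4.25]
p(-4.375) = 0.052734 > 0, so the root lies in [-4.375, -4.25]
p(-4.3125) = -1.1257 < 0, so the root lies in [-4.375, -4.3125]
p(-4.34375) = -0.5453 < 0, so the root lies in [-4.375, -4.34375]

+-+--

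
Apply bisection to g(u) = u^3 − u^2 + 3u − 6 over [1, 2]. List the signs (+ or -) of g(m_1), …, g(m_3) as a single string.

m = 1.5, g(m) = -0.375 (−); new bracket [1.5, 2]
m = 1.75, g(m) = 1.546875 (+); new bracket [1.5, 1.75]
m = 1.625, g(m) = 0.525391 (+); new bracket [1.5, 1.625]

-++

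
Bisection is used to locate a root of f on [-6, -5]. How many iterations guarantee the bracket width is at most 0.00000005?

25

Width after n steps is 1/2^n. Need 2^n ≥ 1/0.00000005 = 20000000.
2^24 = 16777216 < 20000000 ≤ 2^25 = 33554432, so n = 25.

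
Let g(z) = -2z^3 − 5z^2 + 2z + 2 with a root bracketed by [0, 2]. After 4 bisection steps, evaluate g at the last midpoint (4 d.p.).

m = 1, g(m) = -3 (−); new bracket [0, 1]
m = 0.5, g(m) = 1.5 (+); new bracket [0.5, 1]
m = 0.75, g(m) = -0.15625 (−); new bracket [0.5, 0.75]
m = 0.625, g(m) = 0.8086 (+); new bracket [0.625, 0.75]

0.8086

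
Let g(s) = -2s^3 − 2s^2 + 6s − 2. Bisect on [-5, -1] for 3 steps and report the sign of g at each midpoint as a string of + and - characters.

s = -3 gives g = 16, positive; keep [-3, -1]
s = -2 gives g = -6, negative; keep [-3, -2]
s = -2.5 gives g = 1.75, positive; keep [-2.5, -2]

+-+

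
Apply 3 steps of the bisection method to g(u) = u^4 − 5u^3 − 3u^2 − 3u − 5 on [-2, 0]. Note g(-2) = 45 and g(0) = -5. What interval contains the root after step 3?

m = -1, g(m) = 1 (+); new bracket [-1, 0]
m = -0.5, g(m) = -3.5625 (−); new bracket [-1, -0.5]
m = -0.75, g(m) = -2.011719 (−); new bracket [-1, -0.75]

[-1, -0.75]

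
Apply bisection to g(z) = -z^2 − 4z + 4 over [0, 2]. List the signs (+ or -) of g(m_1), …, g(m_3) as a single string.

-++

midpoint 1: g = -1 < 0 → [0, 1]
midpoint 0.5: g = 1.75 > 0 → [0.5, 1]
midpoint 0.75: g = 0.4375 > 0 → [0.75, 1]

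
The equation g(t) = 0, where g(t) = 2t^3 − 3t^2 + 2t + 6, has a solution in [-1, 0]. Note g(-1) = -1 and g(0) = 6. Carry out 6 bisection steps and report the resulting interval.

m = -0.5, g(m) = 4 (+); new bracket [-1, -0.5]
m = -0.75, g(m) = 1.96875 (+); new bracket [-1, -0.75]
m = -0.875, g(m) = 0.613281 (+); new bracket [-1, -0.875]
m = -0.9375, g(m) = -0.1597 (−); new bracket [-0.9375, -0.875]
m = -0.90625, g(m) = 0.235 (+); new bracket [-0.9375, -0.90625]
m = -0.921875, g(m) = 0.0398 (+); new bracket [-0.9375, -0.921875]

[-0.9375, -0.921875]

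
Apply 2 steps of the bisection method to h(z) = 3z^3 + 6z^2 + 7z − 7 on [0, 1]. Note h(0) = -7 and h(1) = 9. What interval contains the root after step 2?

h(0.5) = -1.625 < 0, so the root lies in [0.5, 1]
h(0.75) = 2.890625 > 0, so the root lies in [0.5, 0.75]

[0.5, 0.75]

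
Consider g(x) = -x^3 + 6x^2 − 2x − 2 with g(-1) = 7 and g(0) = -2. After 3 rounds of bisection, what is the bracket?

x = -0.5 gives g = 0.625, positive; keep [-0.5, 0]
x = -0.25 gives g = -1.109375, negative; keep [-0.5, -0.25]
x = -0.375 gives g = -0.353516, negative; keep [-0.5, -0.375]

[-0.5, -0.375]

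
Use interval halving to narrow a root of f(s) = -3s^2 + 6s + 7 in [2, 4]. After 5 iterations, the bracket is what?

[2.8125, 2.875]

s = 3 gives f = -2, negative; keep [2, 3]
s = 2.5 gives f = 3.25, positive; keep [2.5, 3]
s = 2.75 gives f = 0.8125, positive; keep [2.75, 3]
s = 2.875 gives f = -0.5469, negative; keep [2.75, 2.875]
s = 2.8125 gives f = 0.1445, positive; keep [2.8125, 2.875]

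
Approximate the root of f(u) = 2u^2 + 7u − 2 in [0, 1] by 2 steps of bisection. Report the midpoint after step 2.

0.25

f(0.5) = 2 > 0, so the root lies in [0, 0.5]
f(0.25) = -0.125 < 0, so the root lies in [0.25, 0.5]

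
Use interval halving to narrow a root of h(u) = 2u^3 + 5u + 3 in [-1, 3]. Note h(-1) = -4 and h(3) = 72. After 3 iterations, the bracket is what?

h(1) = 10 > 0, so the root lies in [-1, 1]
h(0) = 3 > 0, so the root lies in [-1, 0]
h(-0.5) = 0.25 > 0, so the root lies in [-1, -0.5]

[-1, -0.5]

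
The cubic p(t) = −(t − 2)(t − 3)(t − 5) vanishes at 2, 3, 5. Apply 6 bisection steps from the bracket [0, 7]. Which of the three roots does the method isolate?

midpoint 3.5: p = 1.125 > 0 → [3.5, 7]
midpoint 5.25: p = -1.828125 < 0 → [3.5, 5.25]
midpoint 4.375: p = 2.041016 > 0 → [4.375, 5.25]
midpoint 4.8125: p = 0.9558 > 0 → [4.8125, 5.25]
midpoint 5.03125: p = -0.1924 < 0 → [4.8125, 5.03125]
midpoint 4.921875: p = 0.4387 > 0 → [4.921875, 5.03125]

5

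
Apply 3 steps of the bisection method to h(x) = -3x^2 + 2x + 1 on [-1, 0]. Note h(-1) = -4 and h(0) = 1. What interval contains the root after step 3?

midpoint -0.5: h = -0.75 < 0 → [-0.5, 0]
midpoint -0.25: h = 0.3125 > 0 → [-0.5, -0.25]
midpoint -0.375: h = -0.171875 < 0 → [-0.375, -0.25]

[-0.375, -0.25]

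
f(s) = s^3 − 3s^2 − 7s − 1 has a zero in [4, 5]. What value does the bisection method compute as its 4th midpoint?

4.5625

midpoint 4.5: f = -2.125 < 0 → [4.5, 5]
midpoint 4.75: f = 5.234375 > 0 → [4.5, 4.75]
midpoint 4.625: f = 1.384766 > 0 → [4.5, 4.625]
midpoint 4.5625: f = -0.4119 < 0 → [4.5625, 4.625]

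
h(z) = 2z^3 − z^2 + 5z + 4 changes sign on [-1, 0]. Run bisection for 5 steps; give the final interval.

midpoint -0.5: h = 1 > 0 → [-1, -0.5]
midpoint -0.75: h = -1.15625 < 0 → [-0.75, -0.5]
midpoint -0.625: h = -0.003906 < 0 → [-0.625, -0.5]
midpoint -0.5625: h = 0.5151 > 0 → [-0.625, -0.5625]
midpoint -0.59375: h = 0.2601 > 0 → [-0.625, -0.59375]

[-0.625, -0.59375]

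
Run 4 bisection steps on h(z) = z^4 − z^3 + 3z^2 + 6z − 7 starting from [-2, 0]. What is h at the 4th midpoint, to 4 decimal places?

2.4358

m = -1, h(m) = -8 (−); new bracket [-2, -1]
m = -1.5, h(m) = -0.8125 (−); new bracket [-2, -1.5]
m = -1.75, h(m) = 6.425781 (+); new bracket [-1.75, -1.5]
m = -1.625, h(m) = 2.4358 (+); new bracket [-1.625, -1.5]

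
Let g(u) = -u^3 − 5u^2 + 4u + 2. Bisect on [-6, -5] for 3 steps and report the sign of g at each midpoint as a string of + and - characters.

midpoint -5.5: g = -4.875 < 0 → [-6, -5.5]
midpoint -5.75: g = 3.796875 > 0 → [-5.75, -5.5]
midpoint -5.625: g = -0.724609 < 0 → [-5.75, -5.625]

-+-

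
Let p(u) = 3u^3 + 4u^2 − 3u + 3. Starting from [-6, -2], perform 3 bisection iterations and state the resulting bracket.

[-2.5, -2]

p(-4) = -113 < 0, so the root lies in [-4, -2]
p(-3) = -33 < 0, so the root lies in [-3, -2]
p(-2.5) = -11.375 < 0, so the root lies in [-2.5, -2]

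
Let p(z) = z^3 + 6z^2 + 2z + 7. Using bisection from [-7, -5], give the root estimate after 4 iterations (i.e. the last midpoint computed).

z = -6 gives p = -5, negative; keep [-6, -5]
z = -5.5 gives p = 11.125, positive; keep [-6, -5.5]
z = -5.75 gives p = 3.765625, positive; keep [-6, -5.75]
z = -5.875 gives p = -0.4355, negative; keep [-5.875, -5.75]

-5.875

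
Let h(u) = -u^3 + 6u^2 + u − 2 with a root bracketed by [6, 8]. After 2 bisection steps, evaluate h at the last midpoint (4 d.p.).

-16.6250

u = 7 gives h = -44, negative; keep [6, 7]
u = 6.5 gives h = -16.625, negative; keep [6, 6.5]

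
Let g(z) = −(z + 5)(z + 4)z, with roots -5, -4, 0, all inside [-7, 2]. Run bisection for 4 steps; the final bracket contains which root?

midpoint -2.5: g = 9.375 > 0 → [-2.5, 2]
midpoint -0.25: g = 4.453125 > 0 → [-0.25, 2]
midpoint 0.875: g = -25.060547 < 0 → [-0.25, 0.875]
midpoint 0.3125: g = -7.1594 < 0 → [-0.25, 0.3125]

0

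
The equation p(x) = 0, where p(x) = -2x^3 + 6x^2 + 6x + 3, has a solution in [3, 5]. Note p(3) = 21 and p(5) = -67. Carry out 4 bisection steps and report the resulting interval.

[3.75, 3.875]

p(4) = -5 < 0, so the root lies in [3, 4]
p(3.5) = 11.75 > 0, so the root lies in [3.5, 4]
p(3.75) = 4.40625 > 0, so the root lies in [3.75, 4]
p(3.875) = -0.0273 < 0, so the root lies in [3.75, 3.875]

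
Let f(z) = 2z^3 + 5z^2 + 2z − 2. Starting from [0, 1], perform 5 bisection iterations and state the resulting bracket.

z = 0.5 gives f = 0.5, positive; keep [0, 0.5]
z = 0.25 gives f = -1.15625, negative; keep [0.25, 0.5]
z = 0.375 gives f = -0.441406, negative; keep [0.375, 0.5]
z = 0.4375 gives f = -0.0005, negative; keep [0.4375, 0.5]
z = 0.46875 gives f = 0.2421, positive; keep [0.4375, 0.46875]

[0.4375, 0.46875]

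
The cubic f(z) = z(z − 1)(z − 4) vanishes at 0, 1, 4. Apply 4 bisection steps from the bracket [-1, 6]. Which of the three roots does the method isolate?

4

z = 2.5 gives f = -5.625, negative; keep [2.5, 6]
z = 4.25 gives f = 3.453125, positive; keep [2.5, 4.25]
z = 3.375 gives f = -5.009766, negative; keep [3.375, 4.25]
z = 3.8125 gives f = -2.0105, negative; keep [3.8125, 4.25]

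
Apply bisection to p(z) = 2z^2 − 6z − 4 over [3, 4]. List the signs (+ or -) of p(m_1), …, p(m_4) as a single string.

-+++

z = 3.5 gives p = -0.5, negative; keep [3.5, 4]
z = 3.75 gives p = 1.625, positive; keep [3.5, 3.75]
z = 3.625 gives p = 0.53125, positive; keep [3.5, 3.625]
z = 3.5625 gives p = 0.0078, positive; keep [3.5, 3.5625]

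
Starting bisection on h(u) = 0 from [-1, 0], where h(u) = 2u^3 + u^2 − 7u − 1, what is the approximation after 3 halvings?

-0.125

m = -0.5, h(m) = 2.5 (+); new bracket [-0.5, 0]
m = -0.25, h(m) = 0.78125 (+); new bracket [-0.25, 0]
m = -0.125, h(m) = -0.113281 (−); new bracket [-0.25, -0.125]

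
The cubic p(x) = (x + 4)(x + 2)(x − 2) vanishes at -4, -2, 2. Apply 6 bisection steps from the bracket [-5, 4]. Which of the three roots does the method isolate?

2

p(-0.5) = -13.125 < 0, so the root lies in [-0.5, 4]
p(1.75) = -5.390625 < 0, so the root lies in [1.75, 4]
p(2.875) = 29.326172 > 0, so the root lies in [1.75, 2.875]
p(2.3125) = 8.5071 > 0, so the root lies in [1.75, 2.3125]
p(2.03125) = 0.7598 > 0, so the root lies in [1.75, 2.03125]
p(1.890625) = -2.5067 < 0, so the root lies in [1.890625, 2.03125]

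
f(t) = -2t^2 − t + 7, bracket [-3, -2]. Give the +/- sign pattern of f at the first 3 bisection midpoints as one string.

--+

f(-2.5) = -3 < 0, so the root lies in [-2.5, -2]
f(-2.25) = -0.875 < 0, so the root lies in [-2.25, -2]
f(-2.125) = 0.09375 > 0, so the root lies in [-2.25, -2.125]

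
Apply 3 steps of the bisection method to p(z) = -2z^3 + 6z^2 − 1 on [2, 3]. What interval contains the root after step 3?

[2.875, 3]

midpoint 2.5: p = 5.25 > 0 → [2.5, 3]
midpoint 2.75: p = 2.78125 > 0 → [2.75, 3]
midpoint 2.875: p = 1.066406 > 0 → [2.875, 3]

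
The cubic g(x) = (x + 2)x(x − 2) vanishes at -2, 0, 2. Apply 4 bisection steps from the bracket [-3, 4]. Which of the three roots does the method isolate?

2

m = 0.5, g(m) = -1.875 (−); new bracket [0.5, 4]
m = 2.25, g(m) = 2.390625 (+); new bracket [0.5, 2.25]
m = 1.375, g(m) = -2.900391 (−); new bracket [1.375, 2.25]
m = 1.8125, g(m) = -1.2957 (−); new bracket [1.8125, 2.25]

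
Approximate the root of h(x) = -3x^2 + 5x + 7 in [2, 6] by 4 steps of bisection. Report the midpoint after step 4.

h(4) = -21 < 0, so the root lies in [2, 4]
h(3) = -5 < 0, so the root lies in [2, 3]
h(2.5) = 0.75 > 0, so the root lies in [2.5, 3]
h(2.75) = -1.9375 < 0, so the root lies in [2.5, 2.75]

2.75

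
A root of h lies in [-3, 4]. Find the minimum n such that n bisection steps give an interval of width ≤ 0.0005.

14

Width after n steps is 7/2^n. Need 2^n ≥ 7/0.0005 = 14000.
2^13 = 8192 < 14000 ≤ 2^14 = 16384, so n = 14.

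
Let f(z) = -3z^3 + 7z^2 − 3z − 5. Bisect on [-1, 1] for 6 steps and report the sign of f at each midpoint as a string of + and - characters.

--++--

midpoint 0: f = -5 < 0 → [-1, 0]
midpoint -0.5: f = -1.375 < 0 → [-1, -0.5]
midpoint -0.75: f = 2.453125 > 0 → [-0.75, -0.5]
midpoint -0.625: f = 0.3418 > 0 → [-0.625, -0.5]
midpoint -0.5625: f = -0.5637 < 0 → [-0.625, -0.5625]
midpoint -0.59375: f = -0.123 < 0 → [-0.625, -0.59375]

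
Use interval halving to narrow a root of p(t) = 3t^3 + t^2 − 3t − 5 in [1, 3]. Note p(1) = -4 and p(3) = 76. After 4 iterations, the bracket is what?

midpoint 2: p = 17 > 0 → [1, 2]
midpoint 1.5: p = 2.875 > 0 → [1, 1.5]
midpoint 1.25: p = -1.328125 < 0 → [1.25, 1.5]
midpoint 1.375: p = 0.5645 > 0 → [1.25, 1.375]

[1.25, 1.375]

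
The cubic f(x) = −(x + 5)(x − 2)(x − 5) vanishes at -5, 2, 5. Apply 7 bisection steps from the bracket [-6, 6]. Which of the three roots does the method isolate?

midpoint 0: f = -50 < 0 → [-6, 0]
midpoint -3: f = -80 < 0 → [-6, -3]
midpoint -4.5: f = -30.875 < 0 → [-6, -4.5]
midpoint -5.25: f = 18.5781 > 0 → [-5.25, -4.5]
midpoint -4.875: f = -8.4863 < 0 → [-5.25, -4.875]
midpoint -5.0625: f = 4.4417 > 0 → [-5.0625, -4.875]
midpoint -4.96875: f = -2.1709 < 0 → [-5.0625, -4.96875]

-5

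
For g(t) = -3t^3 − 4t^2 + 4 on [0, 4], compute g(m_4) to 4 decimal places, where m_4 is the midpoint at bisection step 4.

g(2) = -36 < 0, so the root lies in [0, 2]
g(1) = -3 < 0, so the root lies in [0, 1]
g(0.5) = 2.625 > 0, so the root lies in [0.5, 1]
g(0.75) = 0.4844 > 0, so the root lies in [0.75, 1]

0.4844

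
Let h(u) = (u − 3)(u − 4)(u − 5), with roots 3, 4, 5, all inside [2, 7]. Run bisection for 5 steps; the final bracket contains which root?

h(4.5) = -0.375 < 0, so the root lies in [4.5, 7]
h(5.75) = 3.609375 > 0, so the root lies in [4.5, 5.75]
h(5.125) = 0.298828 > 0, so the root lies in [4.5, 5.125]
h(4.8125) = -0.2761 < 0, so the root lies in [4.8125, 5.125]
h(4.96875) = -0.0596 < 0, so the root lies in [4.96875, 5.125]

5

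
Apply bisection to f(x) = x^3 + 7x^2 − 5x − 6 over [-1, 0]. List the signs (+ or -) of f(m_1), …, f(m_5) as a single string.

-+-++

midpoint -0.5: f = -1.875 < 0 → [-1, -0.5]
midpoint -0.75: f = 1.265625 > 0 → [-0.75, -0.5]
midpoint -0.625: f = -0.384766 < 0 → [-0.75, -0.625]
midpoint -0.6875: f = 0.4211 > 0 → [-0.6875, -0.625]
midpoint -0.65625: f = 0.0133 > 0 → [-0.65625, -0.625]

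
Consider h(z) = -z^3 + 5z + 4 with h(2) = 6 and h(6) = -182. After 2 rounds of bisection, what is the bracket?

[2, 3]

m = 4, h(m) = -40 (−); new bracket [2, 4]
m = 3, h(m) = -8 (−); new bracket [2, 3]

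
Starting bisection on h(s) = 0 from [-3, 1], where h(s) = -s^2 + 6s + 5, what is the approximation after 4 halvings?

-0.75

s = -1 gives h = -2, negative; keep [-1, 1]
s = 0 gives h = 5, positive; keep [-1, 0]
s = -0.5 gives h = 1.75, positive; keep [-1, -0.5]
s = -0.75 gives h = -0.0625, negative; keep [-0.75, -0.5]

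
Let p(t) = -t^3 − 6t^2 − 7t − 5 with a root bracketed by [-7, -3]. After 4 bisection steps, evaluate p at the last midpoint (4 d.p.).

0.0469

midpoint -5: p = 5 > 0 → [-5, -3]
midpoint -4: p = -9 < 0 → [-5, -4]
midpoint -4.5: p = -3.875 < 0 → [-5, -4.5]
midpoint -4.75: p = 0.0469 > 0 → [-4.75, -4.5]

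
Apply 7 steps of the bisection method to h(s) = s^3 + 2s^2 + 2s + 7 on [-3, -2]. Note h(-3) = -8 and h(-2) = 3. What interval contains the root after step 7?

[-2.390625, -2.3828125]

midpoint -2.5: h = -1.125 < 0 → [-2.5, -2]
midpoint -2.25: h = 1.234375 > 0 → [-2.5, -2.25]
midpoint -2.375: h = 0.134766 > 0 → [-2.5, -2.375]
midpoint -2.4375: h = -0.4744 < 0 → [-2.4375, -2.375]
midpoint -2.40625: h = -0.1647 < 0 → [-2.40625, -2.375]
midpoint -2.390625: h = -0.0137 < 0 → [-2.390625, -2.375]
midpoint -2.3828125: h = 0.0608 > 0 → [-2.390625, -2.3828125]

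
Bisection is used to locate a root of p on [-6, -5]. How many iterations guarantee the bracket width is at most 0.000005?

Width after n steps is 1/2^n. Need 2^n ≥ 1/0.000005 = 200000.
2^17 = 131072 < 200000 ≤ 2^18 = 262144, so n = 18.

18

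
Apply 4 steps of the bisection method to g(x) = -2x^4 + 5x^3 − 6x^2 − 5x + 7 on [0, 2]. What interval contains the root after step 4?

m = 1, g(m) = -1 (−); new bracket [0, 1]
m = 0.5, g(m) = 3.5 (+); new bracket [0.5, 1]
m = 0.75, g(m) = 1.351562 (+); new bracket [0.75, 1]
m = 0.875, g(m) = 0.2085 (+); new bracket [0.875, 1]

[0.875, 1]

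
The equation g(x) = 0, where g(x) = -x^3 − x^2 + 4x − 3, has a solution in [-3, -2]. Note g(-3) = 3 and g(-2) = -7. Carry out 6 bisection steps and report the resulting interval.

x = -2.5 gives g = -3.625, negative; keep [-3, -2.5]
x = -2.75 gives g = -0.765625, negative; keep [-3, -2.75]
x = -2.875 gives g = 0.998047, positive; keep [-2.875, -2.75]
x = -2.8125 gives g = 0.0872, positive; keep [-2.8125, -2.75]
x = -2.78125 gives g = -0.3464, negative; keep [-2.8125, -2.78125]
x = -2.796875 gives g = -0.1314, negative; keep [-2.8125, -2.796875]

[-2.8125, -2.796875]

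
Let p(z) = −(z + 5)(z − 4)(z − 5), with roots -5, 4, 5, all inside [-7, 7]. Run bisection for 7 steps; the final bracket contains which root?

m = 0, p(m) = -100 (−); new bracket [-7, 0]
m = -3.5, p(m) = -95.625 (−); new bracket [-7, -3.5]
m = -5.25, p(m) = 23.703125 (+); new bracket [-5.25, -3.5]
m = -4.375, p(m) = -49.0723 (−); new bracket [-5.25, -4.375]
m = -4.8125, p(m) = -16.2136 (−); new bracket [-5.25, -4.8125]
m = -5.03125, p(m) = 2.8311 (+); new bracket [-5.03125, -4.8125]
m = -4.921875, p(m) = -6.9158 (−); new bracket [-5.03125, -4.921875]

-5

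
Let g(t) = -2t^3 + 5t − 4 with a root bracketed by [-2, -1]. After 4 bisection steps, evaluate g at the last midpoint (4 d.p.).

0.8589

g(-1.5) = -4.75 < 0, so the root lies in [-2, -1.5]
g(-1.75) = -2.03125 < 0, so the root lies in [-2, -1.75]
g(-1.875) = -0.191406 < 0, so the root lies in [-2, -1.875]
g(-1.9375) = 0.8589 > 0, so the root lies in [-1.9375, -1.875]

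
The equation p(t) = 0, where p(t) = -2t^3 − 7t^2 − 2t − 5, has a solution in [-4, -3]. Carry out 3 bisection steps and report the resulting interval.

[-3.5, -3.375]

t = -3.5 gives p = 2, positive; keep [-3.5, -3]
t = -3.25 gives p = -3.78125, negative; keep [-3.5, -3.25]
t = -3.375 gives p = -1.097656, negative; keep [-3.5, -3.375]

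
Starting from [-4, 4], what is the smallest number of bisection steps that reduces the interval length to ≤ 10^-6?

23

Width after n steps is 8/2^n. Need 2^n ≥ 8/10^-6 = 8000000.
2^22 = 4194304 < 8000000 ≤ 2^23 = 8388608, so n = 23.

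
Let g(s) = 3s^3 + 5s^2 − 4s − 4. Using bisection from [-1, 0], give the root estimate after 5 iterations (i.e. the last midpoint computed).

g(-0.5) = -1.125 < 0, so the root lies in [-1, -0.5]
g(-0.75) = 0.546875 > 0, so the root lies in [-0.75, -0.5]
g(-0.625) = -0.279297 < 0, so the root lies in [-0.75, -0.625]
g(-0.6875) = 0.1384 > 0, so the root lies in [-0.6875, -0.625]
g(-0.65625) = -0.0695 < 0, so the root lies in [-0.6875, -0.65625]

-0.65625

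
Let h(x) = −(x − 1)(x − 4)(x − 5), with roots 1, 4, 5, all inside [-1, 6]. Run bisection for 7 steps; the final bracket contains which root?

m = 2.5, h(m) = -5.625 (−); new bracket [-1, 2.5]
m = 0.75, h(m) = 3.453125 (+); new bracket [0.75, 2.5]
m = 1.625, h(m) = -5.009766 (−); new bracket [0.75, 1.625]
m = 1.1875, h(m) = -2.0105 (−); new bracket [0.75, 1.1875]
m = 0.96875, h(m) = 0.3819 (+); new bracket [0.96875, 1.1875]
m = 1.078125, h(m) = -0.8953 (−); new bracket [0.96875, 1.078125]
m = 1.0234375, h(m) = -0.2774 (−); new bracket [0.96875, 1.0234375]

1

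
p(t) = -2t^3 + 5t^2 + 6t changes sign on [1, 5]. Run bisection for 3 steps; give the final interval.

[3, 3.5]

m = 3, p(m) = 9 (+); new bracket [3, 5]
m = 4, p(m) = -24 (−); new bracket [3, 4]
m = 3.5, p(m) = -3.5 (−); new bracket [3, 3.5]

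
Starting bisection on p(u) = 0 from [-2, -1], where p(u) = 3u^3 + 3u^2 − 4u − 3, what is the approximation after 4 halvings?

-1.4375

midpoint -1.5: p = -0.375 < 0 → [-1.5, -1]
midpoint -1.25: p = 0.828125 > 0 → [-1.5, -1.25]
midpoint -1.375: p = 0.373047 > 0 → [-1.5, -1.375]
midpoint -1.4375: p = 0.0378 > 0 → [-1.5, -1.4375]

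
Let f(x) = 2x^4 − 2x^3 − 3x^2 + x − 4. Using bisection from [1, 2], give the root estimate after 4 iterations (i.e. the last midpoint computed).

f(1.5) = -5.875 < 0, so the root lies in [1.5, 2]
f(1.75) = -3.398438 < 0, so the root lies in [1.75, 2]
f(1.875) = -1.13623 < 0, so the root lies in [1.875, 2]
f(1.9375) = 0.313 > 0, so the root lies in [1.875, 1.9375]

1.9375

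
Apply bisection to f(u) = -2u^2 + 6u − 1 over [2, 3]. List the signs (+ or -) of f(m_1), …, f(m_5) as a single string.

m = 2.5, f(m) = 1.5 (+); new bracket [2.5, 3]
m = 2.75, f(m) = 0.375 (+); new bracket [2.75, 3]
m = 2.875, f(m) = -0.28125 (−); new bracket [2.75, 2.875]
m = 2.8125, f(m) = 0.0547 (+); new bracket [2.8125, 2.875]
m = 2.84375, f(m) = -0.1113 (−); new bracket [2.8125, 2.84375]

++-+-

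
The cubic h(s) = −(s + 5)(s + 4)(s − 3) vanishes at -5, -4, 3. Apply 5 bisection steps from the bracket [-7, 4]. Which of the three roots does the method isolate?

h(-1.5) = 39.375 > 0, so the root lies in [-1.5, 4]
h(1.25) = 57.421875 > 0, so the root lies in [1.25, 4]
h(2.625) = 18.943359 > 0, so the root lies in [2.625, 4]
h(3.3125) = -18.9954 < 0, so the root lies in [2.625, 3.3125]
h(2.96875) = 1.7354 > 0, so the root lies in [2.96875, 3.3125]

3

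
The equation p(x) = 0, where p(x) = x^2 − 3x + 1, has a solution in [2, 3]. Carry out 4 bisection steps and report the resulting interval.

m = 2.5, p(m) = -0.25 (−); new bracket [2.5, 3]
m = 2.75, p(m) = 0.3125 (+); new bracket [2.5, 2.75]
m = 2.625, p(m) = 0.015625 (+); new bracket [2.5, 2.625]
m = 2.5625, p(m) = -0.1211 (−); new bracket [2.5625, 2.625]

[2.5625, 2.625]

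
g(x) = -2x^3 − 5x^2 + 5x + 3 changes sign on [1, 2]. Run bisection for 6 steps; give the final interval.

x = 1.5 gives g = -7.5, negative; keep [1, 1.5]
x = 1.25 gives g = -2.46875, negative; keep [1, 1.25]
x = 1.125 gives g = -0.550781, negative; keep [1, 1.125]
x = 1.0625 gives g = 0.269, positive; keep [1.0625, 1.125]
x = 1.09375 gives g = -0.1296, negative; keep [1.0625, 1.09375]
x = 1.078125 gives g = 0.0725, positive; keep [1.078125, 1.09375]

[1.078125, 1.09375]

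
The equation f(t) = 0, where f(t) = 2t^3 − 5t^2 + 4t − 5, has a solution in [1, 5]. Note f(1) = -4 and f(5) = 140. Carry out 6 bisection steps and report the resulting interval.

[2.0625, 2.125]

midpoint 3: f = 16 > 0 → [1, 3]
midpoint 2: f = -1 < 0 → [2, 3]
midpoint 2.5: f = 5 > 0 → [2, 2.5]
midpoint 2.25: f = 1.4688 > 0 → [2, 2.25]
midpoint 2.125: f = 0.1133 > 0 → [2, 2.125]
midpoint 2.0625: f = -0.4722 < 0 → [2.0625, 2.125]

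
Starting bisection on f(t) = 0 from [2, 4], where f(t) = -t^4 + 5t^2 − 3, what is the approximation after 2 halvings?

midpoint 3: f = -39 < 0 → [2, 3]
midpoint 2.5: f = -10.8125 < 0 → [2, 2.5]

2.5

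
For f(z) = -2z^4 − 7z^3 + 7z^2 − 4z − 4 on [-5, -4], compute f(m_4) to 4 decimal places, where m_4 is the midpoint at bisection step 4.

-12.2488

m = -4.5, f(m) = -26.5 (−); new bracket [-4.5, -4]
m = -4.25, f(m) = 24.289062 (+); new bracket [-4.5, -4.25]
m = -4.375, f(m) = 0.938965 (+); new bracket [-4.5, -4.375]
m = -4.4375, f(m) = -12.2488 (−); new bracket [-4.4375, -4.375]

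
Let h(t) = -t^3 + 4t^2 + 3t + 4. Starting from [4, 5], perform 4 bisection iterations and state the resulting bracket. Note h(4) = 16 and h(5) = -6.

h(4.5) = 7.375 > 0, so the root lies in [4.5, 5]
h(4.75) = 1.328125 > 0, so the root lies in [4.75, 5]
h(4.875) = -2.169922 < 0, so the root lies in [4.75, 4.875]
h(4.8125) = -0.3801 < 0, so the root lies in [4.75, 4.8125]

[4.75, 4.8125]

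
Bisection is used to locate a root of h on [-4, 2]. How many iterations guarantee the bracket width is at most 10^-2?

Width after n steps is 6/2^n. Need 2^n ≥ 6/10^-2 = 600.
2^9 = 512 < 600 ≤ 2^10 = 1024, so n = 10.

10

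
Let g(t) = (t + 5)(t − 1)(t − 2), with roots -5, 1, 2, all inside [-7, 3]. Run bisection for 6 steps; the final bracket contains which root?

g(-2) = 36 > 0, so the root lies in [-7, -2]
g(-4.5) = 17.875 > 0, so the root lies in [-7, -4.5]
g(-5.75) = -39.234375 < 0, so the root lies in [-5.75, -4.5]
g(-5.125) = -5.4551 < 0, so the root lies in [-5.125, -4.5]
g(-4.8125) = 7.4246 > 0, so the root lies in [-5.125, -4.8125]
g(-4.96875) = 1.2998 > 0, so the root lies in [-5.125, -4.96875]

-5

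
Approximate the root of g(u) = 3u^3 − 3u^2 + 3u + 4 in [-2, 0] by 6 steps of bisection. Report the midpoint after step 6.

g(-1) = -5 < 0, so the root lies in [-1, 0]
g(-0.5) = 1.375 > 0, so the root lies in [-1, -0.5]
g(-0.75) = -1.203125 < 0, so the root lies in [-0.75, -0.5]
g(-0.625) = 0.2207 > 0, so the root lies in [-0.75, -0.625]
g(-0.6875) = -0.4553 < 0, so the root lies in [-0.6875, -0.625]
g(-0.65625) = -0.1086 < 0, so the root lies in [-0.65625, -0.625]

-0.65625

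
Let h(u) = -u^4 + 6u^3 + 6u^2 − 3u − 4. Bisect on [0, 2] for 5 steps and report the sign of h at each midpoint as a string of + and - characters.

midpoint 1: h = 4 > 0 → [0, 1]
midpoint 0.5: h = -3.3125 < 0 → [0.5, 1]
midpoint 0.75: h = -0.660156 < 0 → [0.75, 1]
midpoint 0.875: h = 1.4021 > 0 → [0.75, 0.875]
midpoint 0.8125: h = 0.3059 > 0 → [0.75, 0.8125]

+--++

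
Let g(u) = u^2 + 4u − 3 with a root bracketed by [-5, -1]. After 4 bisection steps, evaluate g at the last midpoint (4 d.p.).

midpoint -3: g = -6 < 0 → [-5, -3]
midpoint -4: g = -3 < 0 → [-5, -4]
midpoint -4.5: g = -0.75 < 0 → [-5, -4.5]
midpoint -4.75: g = 0.5625 > 0 → [-4.75, -4.5]

0.5625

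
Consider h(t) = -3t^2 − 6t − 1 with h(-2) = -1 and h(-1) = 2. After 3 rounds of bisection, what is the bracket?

[-1.875, -1.75]

m = -1.5, h(m) = 1.25 (+); new bracket [-2, -1.5]
m = -1.75, h(m) = 0.3125 (+); new bracket [-2, -1.75]
m = -1.875, h(m) = -0.296875 (−); new bracket [-1.875, -1.75]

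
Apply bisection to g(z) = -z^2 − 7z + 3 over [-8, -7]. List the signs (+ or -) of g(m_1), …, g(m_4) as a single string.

-++-

midpoint -7.5: g = -0.75 < 0 → [-7.5, -7]
midpoint -7.25: g = 1.1875 > 0 → [-7.5, -7.25]
midpoint -7.375: g = 0.234375 > 0 → [-7.5, -7.375]
midpoint -7.4375: g = -0.2539 < 0 → [-7.4375, -7.375]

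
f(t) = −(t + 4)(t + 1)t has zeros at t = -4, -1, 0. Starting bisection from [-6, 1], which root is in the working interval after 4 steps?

-4

f(-2.5) = -5.625 < 0, so the root lies in [-6, -2.5]
f(-4.25) = 3.453125 > 0, so the root lies in [-4.25, -2.5]
f(-3.375) = -5.009766 < 0, so the root lies in [-4.25, -3.375]
f(-3.8125) = -2.0105 < 0, so the root lies in [-4.25, -3.8125]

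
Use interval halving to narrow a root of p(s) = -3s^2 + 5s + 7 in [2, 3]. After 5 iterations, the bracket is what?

m = 2.5, p(m) = 0.75 (+); new bracket [2.5, 3]
m = 2.75, p(m) = -1.9375 (−); new bracket [2.5, 2.75]
m = 2.625, p(m) = -0.546875 (−); new bracket [2.5, 2.625]
m = 2.5625, p(m) = 0.1133 (+); new bracket [2.5625, 2.625]
m = 2.59375, p(m) = -0.2139 (−); new bracket [2.5625, 2.59375]

[2.5625, 2.59375]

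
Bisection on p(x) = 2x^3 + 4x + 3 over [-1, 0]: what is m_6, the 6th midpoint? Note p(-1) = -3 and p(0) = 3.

-0.640625

midpoint -0.5: p = 0.75 > 0 → [-1, -0.5]
midpoint -0.75: p = -0.84375 < 0 → [-0.75, -0.5]
midpoint -0.625: p = 0.011719 > 0 → [-0.75, -0.625]
midpoint -0.6875: p = -0.3999 < 0 → [-0.6875, -0.625]
midpoint -0.65625: p = -0.1902 < 0 → [-0.65625, -0.625]
midpoint -0.640625: p = -0.0883 < 0 → [-0.640625, -0.625]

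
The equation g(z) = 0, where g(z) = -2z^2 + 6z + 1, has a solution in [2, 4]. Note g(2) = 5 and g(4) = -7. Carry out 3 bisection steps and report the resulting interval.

[3, 3.25]

g(3) = 1 > 0, so the root lies in [3, 4]
g(3.5) = -2.5 < 0, so the root lies in [3, 3.5]
g(3.25) = -0.625 < 0, so the root lies in [3, 3.25]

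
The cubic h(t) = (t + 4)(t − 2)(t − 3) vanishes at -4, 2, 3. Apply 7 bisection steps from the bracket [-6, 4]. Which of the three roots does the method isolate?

midpoint -1: h = 36 > 0 → [-6, -1]
midpoint -3.5: h = 17.875 > 0 → [-6, -3.5]
midpoint -4.75: h = -39.234375 < 0 → [-4.75, -3.5]
midpoint -4.125: h = -5.4551 < 0 → [-4.125, -3.5]
midpoint -3.8125: h = 7.4246 > 0 → [-4.125, -3.8125]
midpoint -3.96875: h = 1.2998 > 0 → [-4.125, -3.96875]
midpoint -4.046875: h = -1.9974 < 0 → [-4.046875, -3.96875]

-4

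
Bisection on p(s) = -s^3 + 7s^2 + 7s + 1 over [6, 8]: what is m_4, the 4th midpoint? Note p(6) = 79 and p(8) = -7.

p(7) = 50 > 0, so the root lies in [7, 8]
p(7.5) = 25.375 > 0, so the root lies in [7.5, 8]
p(7.75) = 10.203125 > 0, so the root lies in [7.75, 8]
p(7.875) = 1.8613 > 0, so the root lies in [7.875, 8]

7.875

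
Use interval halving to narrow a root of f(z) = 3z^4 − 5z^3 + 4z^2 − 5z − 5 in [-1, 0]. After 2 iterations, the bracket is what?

[-0.75, -0.5]

z = -0.5 gives f = -0.6875, negative; keep [-1, -0.5]
z = -0.75 gives f = 4.058594, positive; keep [-0.75, -0.5]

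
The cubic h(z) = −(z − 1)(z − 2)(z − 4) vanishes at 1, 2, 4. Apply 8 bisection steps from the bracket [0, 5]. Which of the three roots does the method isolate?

4

m = 2.5, h(m) = 1.125 (+); new bracket [2.5, 5]
m = 3.75, h(m) = 1.203125 (+); new bracket [3.75, 5]
m = 4.375, h(m) = -3.005859 (−); new bracket [3.75, 4.375]
m = 4.0625, h(m) = -0.3948 (−); new bracket [3.75, 4.0625]
m = 3.90625, h(m) = 0.5194 (+); new bracket [3.90625, 4.0625]
m = 3.984375, h(m) = 0.0925 (+); new bracket [3.984375, 4.0625]
m = 4.0234375, h(m) = -0.1434 (−); new bracket [3.984375, 4.0234375]
m = 4.00390625, h(m) = -0.0235 (−); new bracket [3.984375, 4.00390625]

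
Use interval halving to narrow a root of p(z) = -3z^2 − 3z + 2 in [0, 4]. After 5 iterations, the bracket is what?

p(2) = -16 < 0, so the root lies in [0, 2]
p(1) = -4 < 0, so the root lies in [0, 1]
p(0.5) = -0.25 < 0, so the root lies in [0, 0.5]
p(0.25) = 1.0625 > 0, so the root lies in [0.25, 0.5]
p(0.375) = 0.4531 > 0, so the root lies in [0.375, 0.5]

[0.375, 0.5]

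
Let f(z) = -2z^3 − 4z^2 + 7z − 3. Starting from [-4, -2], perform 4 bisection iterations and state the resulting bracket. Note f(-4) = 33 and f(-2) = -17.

[-3.25, -3.125]

m = -3, f(m) = -6 (−); new bracket [-4, -3]
m = -3.5, f(m) = 9.25 (+); new bracket [-3.5, -3]
m = -3.25, f(m) = 0.65625 (+); new bracket [-3.25, -3]
m = -3.125, f(m) = -2.9023 (−); new bracket [-3.25, -3.125]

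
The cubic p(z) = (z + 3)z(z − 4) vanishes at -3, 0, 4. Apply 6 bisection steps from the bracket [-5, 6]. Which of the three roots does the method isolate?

4

p(0.5) = -6.125 < 0, so the root lies in [0.5, 6]
p(3.25) = -15.234375 < 0, so the root lies in [3.25, 6]
p(4.625) = 22.041016 > 0, so the root lies in [3.25, 4.625]
p(3.9375) = -1.7073 < 0, so the root lies in [3.9375, 4.625]
p(4.28125) = 8.7674 > 0, so the root lies in [3.9375, 4.28125]
p(4.109375) = 3.1954 > 0, so the root lies in [3.9375, 4.109375]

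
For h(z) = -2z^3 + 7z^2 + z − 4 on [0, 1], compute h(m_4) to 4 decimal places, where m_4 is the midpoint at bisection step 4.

m = 0.5, h(m) = -2 (−); new bracket [0.5, 1]
m = 0.75, h(m) = -0.15625 (−); new bracket [0.75, 1]
m = 0.875, h(m) = 0.894531 (+); new bracket [0.75, 0.875]
m = 0.8125, h(m) = 0.3608 (+); new bracket [0.75, 0.8125]

0.3608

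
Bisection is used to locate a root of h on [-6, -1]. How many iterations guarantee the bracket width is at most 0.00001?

Width after n steps is 5/2^n. Need 2^n ≥ 5/0.00001 = 500000.
2^18 = 262144 < 500000 ≤ 2^19 = 524288, so n = 19.

19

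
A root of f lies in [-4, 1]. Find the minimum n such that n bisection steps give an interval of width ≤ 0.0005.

14

Width after n steps is 5/2^n. Need 2^n ≥ 5/0.0005 = 10000.
2^13 = 8192 < 10000 ≤ 2^14 = 16384, so n = 14.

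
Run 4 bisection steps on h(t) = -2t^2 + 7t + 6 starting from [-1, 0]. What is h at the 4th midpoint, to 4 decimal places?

0.2422

midpoint -0.5: h = 2 > 0 → [-1, -0.5]
midpoint -0.75: h = -0.375 < 0 → [-0.75, -0.5]
midpoint -0.625: h = 0.84375 > 0 → [-0.75, -0.625]
midpoint -0.6875: h = 0.2422 > 0 → [-0.75, -0.6875]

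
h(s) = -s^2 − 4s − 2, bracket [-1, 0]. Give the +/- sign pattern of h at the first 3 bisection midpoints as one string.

-++

h(-0.5) = -0.25 < 0, so the root lies in [-1, -0.5]
h(-0.75) = 0.4375 > 0, so the root lies in [-0.75, -0.5]
h(-0.625) = 0.109375 > 0, so the root lies in [-0.625, -0.5]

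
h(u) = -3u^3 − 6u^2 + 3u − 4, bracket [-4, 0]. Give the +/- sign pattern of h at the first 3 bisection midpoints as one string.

h(-2) = -10 < 0, so the root lies in [-4, -2]
h(-3) = 14 > 0, so the root lies in [-3, -2]
h(-2.5) = -2.125 < 0, so the root lies in [-3, -2.5]

-+-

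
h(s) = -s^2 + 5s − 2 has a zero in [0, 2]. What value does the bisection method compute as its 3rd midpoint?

0.25

s = 1 gives h = 2, positive; keep [0, 1]
s = 0.5 gives h = 0.25, positive; keep [0, 0.5]
s = 0.25 gives h = -0.8125, negative; keep [0.25, 0.5]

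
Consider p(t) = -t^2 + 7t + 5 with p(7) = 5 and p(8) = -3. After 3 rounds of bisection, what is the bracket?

midpoint 7.5: p = 1.25 > 0 → [7.5, 8]
midpoint 7.75: p = -0.8125 < 0 → [7.5, 7.75]
midpoint 7.625: p = 0.234375 > 0 → [7.625, 7.75]

[7.625, 7.75]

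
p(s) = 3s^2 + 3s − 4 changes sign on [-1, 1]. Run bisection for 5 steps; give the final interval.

p(0) = -4 < 0, so the root lies in [0, 1]
p(0.5) = -1.75 < 0, so the root lies in [0.5, 1]
p(0.75) = -0.0625 < 0, so the root lies in [0.75, 1]
p(0.875) = 0.9219 > 0, so the root lies in [0.75, 0.875]
p(0.8125) = 0.418 > 0, so the root lies in [0.75, 0.8125]

[0.75, 0.8125]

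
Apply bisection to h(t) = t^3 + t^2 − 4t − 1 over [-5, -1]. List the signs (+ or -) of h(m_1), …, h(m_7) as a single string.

midpoint -3: h = -7 < 0 → [-3, -1]
midpoint -2: h = 3 > 0 → [-3, -2]
midpoint -2.5: h = -0.375 < 0 → [-2.5, -2]
midpoint -2.25: h = 1.6719 > 0 → [-2.5, -2.25]
midpoint -2.375: h = 0.7441 > 0 → [-2.5, -2.375]
midpoint -2.4375: h = 0.2092 > 0 → [-2.5, -2.4375]
midpoint -2.46875: h = -0.0766 < 0 → [-2.46875, -2.4375]

-+-+++-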